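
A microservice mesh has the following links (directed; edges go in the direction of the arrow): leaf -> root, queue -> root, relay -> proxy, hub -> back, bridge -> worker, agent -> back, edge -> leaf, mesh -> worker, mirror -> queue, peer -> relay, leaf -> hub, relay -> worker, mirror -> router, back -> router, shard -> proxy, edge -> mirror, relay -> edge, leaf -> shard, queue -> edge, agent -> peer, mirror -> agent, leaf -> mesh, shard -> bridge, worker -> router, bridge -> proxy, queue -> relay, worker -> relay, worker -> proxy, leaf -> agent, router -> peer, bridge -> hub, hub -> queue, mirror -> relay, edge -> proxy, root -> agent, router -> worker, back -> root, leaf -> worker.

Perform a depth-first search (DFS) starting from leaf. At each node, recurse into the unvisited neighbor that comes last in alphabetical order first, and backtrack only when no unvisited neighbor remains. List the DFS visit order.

leaf → worker → router → peer → relay → proxy → edge → mirror → queue → root → agent → back → shard → bridge → hub → mesh

Visit leaf
leaf → worker
worker → router
router → peer
peer → relay
relay → proxy
relay → edge
edge → mirror
mirror → queue
queue → root
root → agent
agent → back
leaf → shard
shard → bridge
bridge → hub
leaf → mesh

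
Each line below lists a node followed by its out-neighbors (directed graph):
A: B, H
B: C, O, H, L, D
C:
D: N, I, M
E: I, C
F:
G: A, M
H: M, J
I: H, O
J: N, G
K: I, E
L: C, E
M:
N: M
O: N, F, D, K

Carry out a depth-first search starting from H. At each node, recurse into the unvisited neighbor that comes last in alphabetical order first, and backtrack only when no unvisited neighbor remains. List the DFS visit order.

H, M, J, N, G, A, B, O, K, I, E, C, F, D, L

Visit H
H → M
H → J
J → N
J → G
G → A
A → B
B → O
O → K
K → I
K → E
E → C
O → F
O → D
B → L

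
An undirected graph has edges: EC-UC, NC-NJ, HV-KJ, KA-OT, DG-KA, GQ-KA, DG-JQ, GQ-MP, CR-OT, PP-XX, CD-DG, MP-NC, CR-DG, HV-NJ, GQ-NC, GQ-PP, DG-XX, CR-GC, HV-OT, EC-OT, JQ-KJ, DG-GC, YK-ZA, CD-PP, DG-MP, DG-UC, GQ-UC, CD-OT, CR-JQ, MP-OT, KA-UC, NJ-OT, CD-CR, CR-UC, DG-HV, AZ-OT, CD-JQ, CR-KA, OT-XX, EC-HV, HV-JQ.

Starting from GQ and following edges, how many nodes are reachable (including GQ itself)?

18

BFS from GQ visits: GQ, UC, PP, NC, MP, KA, EC, DG, CR, XX, CD, NJ, OT, HV, JQ, GC, AZ, KJ
Reachable nodes: 18 of 20 total.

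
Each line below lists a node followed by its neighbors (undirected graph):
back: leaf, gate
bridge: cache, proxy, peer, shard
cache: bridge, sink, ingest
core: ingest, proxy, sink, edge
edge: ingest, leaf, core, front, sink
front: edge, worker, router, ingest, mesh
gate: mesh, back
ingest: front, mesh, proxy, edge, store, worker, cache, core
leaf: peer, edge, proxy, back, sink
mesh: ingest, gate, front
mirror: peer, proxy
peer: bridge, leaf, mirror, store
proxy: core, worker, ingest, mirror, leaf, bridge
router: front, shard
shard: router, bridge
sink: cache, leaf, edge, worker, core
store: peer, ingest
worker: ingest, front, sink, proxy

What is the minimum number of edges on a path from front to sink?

2

Level 0: front
Level 1: edge, ingest, mesh, router, worker
Level 2: cache, core, gate, leaf, proxy, shard, sink, store
Level 3: back, bridge, mirror, peer
sink first appears at level 2.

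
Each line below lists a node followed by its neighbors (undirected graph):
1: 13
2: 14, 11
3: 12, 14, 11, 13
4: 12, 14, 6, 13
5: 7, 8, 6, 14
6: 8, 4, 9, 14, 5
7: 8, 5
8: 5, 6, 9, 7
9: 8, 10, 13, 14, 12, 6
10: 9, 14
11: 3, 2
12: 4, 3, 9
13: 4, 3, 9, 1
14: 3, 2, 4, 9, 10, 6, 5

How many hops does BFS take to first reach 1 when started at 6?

Level 0: 6
Level 1: 4, 5, 8, 9, 14
Level 2: 2, 3, 7, 10, 12, 13
Level 3: 1, 11
1 first appears at level 3.

3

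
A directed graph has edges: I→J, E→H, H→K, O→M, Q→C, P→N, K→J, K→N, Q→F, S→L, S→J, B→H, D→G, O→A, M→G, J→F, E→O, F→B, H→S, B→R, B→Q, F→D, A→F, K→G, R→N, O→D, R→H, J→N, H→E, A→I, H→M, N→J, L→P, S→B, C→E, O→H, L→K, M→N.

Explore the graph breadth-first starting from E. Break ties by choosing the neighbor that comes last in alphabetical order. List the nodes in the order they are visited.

E → O → H → M → D → A → S → K → N → G → I → F → L → J → B → P → R → Q → C

Visit E; enqueue O, H → queue [O, H]
Visit O; enqueue M, D, A → queue [H, M, D, A]
Visit H; enqueue S, K → queue [M, D, A, S, K]
Visit M; enqueue N, G → queue [D, A, S, K, N, G]
Visit D → queue [A, S, K, N, G]
Visit A; enqueue I, F → queue [S, K, N, G, I, F]
Visit S; enqueue L, J, B → queue [K, N, G, I, F, L, J, B]
Visit K → queue [N, G, I, F, L, J, B]
Visit N → queue [G, I, F, L, J, B]
Visit G → queue [I, F, L, J, B]
Visit I → queue [F, L, J, B]
Visit F → queue [L, J, B]
Visit L; enqueue P → queue [J, B, P]
Visit J → queue [B, P]
Visit B; enqueue R, Q → queue [P, R, Q]
Visit P → queue [R, Q]
Visit R → queue [Q]
Visit Q; enqueue C → queue [C]
Visit C → queue []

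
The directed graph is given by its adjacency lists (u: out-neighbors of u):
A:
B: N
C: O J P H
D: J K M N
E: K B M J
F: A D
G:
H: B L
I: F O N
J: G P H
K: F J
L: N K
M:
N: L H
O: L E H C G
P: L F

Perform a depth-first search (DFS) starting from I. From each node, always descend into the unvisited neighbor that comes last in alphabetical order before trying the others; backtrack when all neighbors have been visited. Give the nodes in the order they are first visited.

Visit I
I → O
O → L
L → N
N → H
H → B
L → K
K → J
J → P
P → F
F → D
D → M
F → A
J → G
O → E
O → C

I O L N H B K J P F D M A G E C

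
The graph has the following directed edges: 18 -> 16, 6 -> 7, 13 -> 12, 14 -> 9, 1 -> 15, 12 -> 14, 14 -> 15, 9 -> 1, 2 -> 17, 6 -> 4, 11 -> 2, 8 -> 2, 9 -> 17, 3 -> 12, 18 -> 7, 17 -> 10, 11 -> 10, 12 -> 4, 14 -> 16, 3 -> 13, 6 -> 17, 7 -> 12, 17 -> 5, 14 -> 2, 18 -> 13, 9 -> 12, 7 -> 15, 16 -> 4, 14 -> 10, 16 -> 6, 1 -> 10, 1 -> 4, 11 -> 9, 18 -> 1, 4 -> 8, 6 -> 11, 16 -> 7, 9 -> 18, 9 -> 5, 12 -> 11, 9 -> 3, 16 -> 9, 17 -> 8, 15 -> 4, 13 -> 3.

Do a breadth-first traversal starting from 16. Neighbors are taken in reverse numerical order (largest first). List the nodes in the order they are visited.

16 9 7 6 4 18 17 12 5 3 1 15 11 8 13 10 14 2

Visit 16; enqueue 9, 7, 6, 4 → queue [9, 7, 6, 4]
Visit 9; enqueue 18, 17, 12, 5, 3, 1 → queue [7, 6, 4, 18, 17, 12, 5, 3, 1]
Visit 7; enqueue 15 → queue [6, 4, 18, 17, 12, 5, 3, 1, 15]
Visit 6; enqueue 11 → queue [4, 18, 17, 12, 5, 3, 1, 15, 11]
Visit 4; enqueue 8 → queue [18, 17, 12, 5, 3, 1, 15, 11, 8]
Visit 18; enqueue 13 → queue [17, 12, 5, 3, 1, 15, 11, 8, 13]
Visit 17; enqueue 10 → queue [12, 5, 3, 1, 15, 11, 8, 13, 10]
Visit 12; enqueue 14 → queue [5, 3, 1, 15, 11, 8, 13, 10, 14]
Visit 5 → queue [3, 1, 15, 11, 8, 13, 10, 14]
Visit 3 → queue [1, 15, 11, 8, 13, 10, 14]
Visit 1 → queue [15, 11, 8, 13, 10, 14]
Visit 15 → queue [11, 8, 13, 10, 14]
Visit 11; enqueue 2 → queue [8, 13, 10, 14, 2]
Visit 8 → queue [13, 10, 14, 2]
Visit 13 → queue [10, 14, 2]
Visit 10 → queue [14, 2]
Visit 14 → queue [2]
Visit 2 → queue []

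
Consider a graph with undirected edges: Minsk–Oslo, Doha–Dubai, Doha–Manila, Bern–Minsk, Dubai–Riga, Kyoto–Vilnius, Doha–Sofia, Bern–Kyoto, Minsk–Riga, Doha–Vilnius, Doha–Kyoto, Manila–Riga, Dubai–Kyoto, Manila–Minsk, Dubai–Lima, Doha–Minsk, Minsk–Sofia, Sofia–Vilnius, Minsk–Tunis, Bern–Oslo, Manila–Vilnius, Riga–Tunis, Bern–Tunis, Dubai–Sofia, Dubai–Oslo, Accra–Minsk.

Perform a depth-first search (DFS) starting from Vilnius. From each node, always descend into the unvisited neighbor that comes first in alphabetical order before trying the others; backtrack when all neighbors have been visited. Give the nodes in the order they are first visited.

Visit Vilnius
Vilnius → Doha
Doha → Dubai
Dubai → Kyoto
Kyoto → Bern
Bern → Minsk
Minsk → Accra
Minsk → Manila
Manila → Riga
Riga → Tunis
Minsk → Oslo
Minsk → Sofia
Dubai → Lima

Vilnius, Doha, Dubai, Kyoto, Bern, Minsk, Accra, Manila, Riga, Tunis, Oslo, Sofia, Lima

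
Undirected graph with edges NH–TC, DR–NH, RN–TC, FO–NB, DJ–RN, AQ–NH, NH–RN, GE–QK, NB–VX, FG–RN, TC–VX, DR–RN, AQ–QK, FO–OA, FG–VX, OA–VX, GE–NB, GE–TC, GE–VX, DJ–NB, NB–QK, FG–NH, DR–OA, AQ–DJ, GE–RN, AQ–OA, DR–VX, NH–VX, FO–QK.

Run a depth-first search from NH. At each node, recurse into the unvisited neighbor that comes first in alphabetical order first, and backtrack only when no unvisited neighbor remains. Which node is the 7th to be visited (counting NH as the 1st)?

Visit NH
NH → AQ
AQ → DJ
DJ → NB
NB → FO
FO → OA
OA → DR
DR → RN
RN → FG
FG → VX
VX → GE
GE → QK
GE → TC

Visit order: NH, AQ, DJ, NB, FO, OA, DR, RN, FG, VX, GE, QK, TC

DR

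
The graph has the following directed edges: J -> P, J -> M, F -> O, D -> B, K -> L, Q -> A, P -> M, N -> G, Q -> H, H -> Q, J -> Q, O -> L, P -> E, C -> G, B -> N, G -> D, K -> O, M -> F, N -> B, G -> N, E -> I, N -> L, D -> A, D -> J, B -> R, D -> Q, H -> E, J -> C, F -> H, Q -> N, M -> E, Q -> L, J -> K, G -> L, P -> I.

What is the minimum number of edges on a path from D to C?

2

Level 0: D
Level 1: A, B, J, Q
Level 2: C, H, K, L, M, N, P, R
Level 3: E, F, G, I, O
C first appears at level 2.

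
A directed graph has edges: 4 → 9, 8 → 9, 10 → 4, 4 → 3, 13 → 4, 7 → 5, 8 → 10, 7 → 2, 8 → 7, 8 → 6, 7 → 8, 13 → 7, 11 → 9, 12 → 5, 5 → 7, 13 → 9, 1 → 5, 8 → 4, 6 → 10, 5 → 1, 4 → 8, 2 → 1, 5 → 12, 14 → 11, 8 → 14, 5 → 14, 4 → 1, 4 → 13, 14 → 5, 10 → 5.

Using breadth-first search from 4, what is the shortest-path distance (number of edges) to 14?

Level 0: 4
Level 1: 1, 3, 8, 9, 13
Level 2: 5, 6, 7, 10, 14
Level 3: 2, 11, 12
14 first appears at level 2.

2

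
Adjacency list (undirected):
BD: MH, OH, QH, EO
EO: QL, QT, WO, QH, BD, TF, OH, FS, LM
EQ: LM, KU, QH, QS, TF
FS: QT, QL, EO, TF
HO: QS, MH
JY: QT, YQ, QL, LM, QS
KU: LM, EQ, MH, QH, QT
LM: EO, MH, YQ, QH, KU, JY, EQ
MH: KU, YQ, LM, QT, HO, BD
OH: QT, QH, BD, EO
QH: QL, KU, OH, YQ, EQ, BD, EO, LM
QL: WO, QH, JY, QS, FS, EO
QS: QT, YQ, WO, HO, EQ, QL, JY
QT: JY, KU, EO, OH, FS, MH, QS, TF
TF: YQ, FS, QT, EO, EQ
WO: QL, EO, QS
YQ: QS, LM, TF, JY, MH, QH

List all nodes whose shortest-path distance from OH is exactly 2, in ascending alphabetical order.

Level 0: OH
Level 1: BD, EO, QH, QT
Level 2: EQ, FS, JY, KU, LM, MH, QL, QS, TF, WO, YQ
Level 3: HO

EQ, FS, JY, KU, LM, MH, QL, QS, TF, WO, YQ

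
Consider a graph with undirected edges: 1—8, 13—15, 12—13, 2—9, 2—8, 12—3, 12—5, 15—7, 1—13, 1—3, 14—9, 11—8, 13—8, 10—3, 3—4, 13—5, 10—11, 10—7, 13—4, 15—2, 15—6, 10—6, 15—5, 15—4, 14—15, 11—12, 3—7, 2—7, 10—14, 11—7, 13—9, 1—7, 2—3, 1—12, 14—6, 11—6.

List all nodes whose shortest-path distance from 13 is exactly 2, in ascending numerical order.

Level 0: 13
Level 1: 1, 4, 5, 8, 9, 12, 15
Level 2: 2, 3, 6, 7, 11, 14
Level 3: 10

2, 3, 6, 7, 11, 14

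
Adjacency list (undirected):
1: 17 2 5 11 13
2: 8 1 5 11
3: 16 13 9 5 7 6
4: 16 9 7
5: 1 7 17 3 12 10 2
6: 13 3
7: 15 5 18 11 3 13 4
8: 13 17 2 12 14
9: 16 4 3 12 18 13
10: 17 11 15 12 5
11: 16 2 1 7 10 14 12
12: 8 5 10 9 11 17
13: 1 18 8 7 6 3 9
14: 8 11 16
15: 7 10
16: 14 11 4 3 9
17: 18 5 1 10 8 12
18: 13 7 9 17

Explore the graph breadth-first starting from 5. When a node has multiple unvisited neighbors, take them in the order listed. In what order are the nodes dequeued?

Visit 5; enqueue 1, 7, 17, 3, 12, 10, 2 → queue [1, 7, 17, 3, 12, 10, 2]
Visit 1; enqueue 11, 13 → queue [7, 17, 3, 12, 10, 2, 11, 13]
Visit 7; enqueue 15, 18, 4 → queue [17, 3, 12, 10, 2, 11, 13, 15, 18, 4]
Visit 17; enqueue 8 → queue [3, 12, 10, 2, 11, 13, 15, 18, 4, 8]
Visit 3; enqueue 16, 9, 6 → queue [12, 10, 2, 11, 13, 15, 18, 4, 8, 16, 9, 6]
Visit 12 → queue [10, 2, 11, 13, 15, 18, 4, 8, 16, 9, 6]
Visit 10 → queue [2, 11, 13, 15, 18, 4, 8, 16, 9, 6]
Visit 2 → queue [11, 13, 15, 18, 4, 8, 16, 9, 6]
Visit 11; enqueue 14 → queue [13, 15, 18, 4, 8, 16, 9, 6, 14]
Visit 13 → queue [15, 18, 4, 8, 16, 9, 6, 14]
Visit 15 → queue [18, 4, 8, 16, 9, 6, 14]
Visit 18 → queue [4, 8, 16, 9, 6, 14]
Visit 4 → queue [8, 16, 9, 6, 14]
Visit 8 → queue [16, 9, 6, 14]
Visit 16 → queue [9, 6, 14]
Visit 9 → queue [6, 14]
Visit 6 → queue [14]
Visit 14 → queue []

5, 1, 7, 17, 3, 12, 10, 2, 11, 13, 15, 18, 4, 8, 16, 9, 6, 14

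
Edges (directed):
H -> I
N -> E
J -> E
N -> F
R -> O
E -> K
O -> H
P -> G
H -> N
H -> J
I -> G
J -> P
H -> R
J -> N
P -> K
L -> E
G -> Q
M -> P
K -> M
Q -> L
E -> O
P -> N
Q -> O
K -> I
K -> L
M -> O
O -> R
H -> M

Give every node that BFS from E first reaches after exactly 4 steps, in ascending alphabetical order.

F, Q

Level 0: E
Level 1: K, O
Level 2: H, I, L, M, R
Level 3: G, J, N, P
Level 4: F, Q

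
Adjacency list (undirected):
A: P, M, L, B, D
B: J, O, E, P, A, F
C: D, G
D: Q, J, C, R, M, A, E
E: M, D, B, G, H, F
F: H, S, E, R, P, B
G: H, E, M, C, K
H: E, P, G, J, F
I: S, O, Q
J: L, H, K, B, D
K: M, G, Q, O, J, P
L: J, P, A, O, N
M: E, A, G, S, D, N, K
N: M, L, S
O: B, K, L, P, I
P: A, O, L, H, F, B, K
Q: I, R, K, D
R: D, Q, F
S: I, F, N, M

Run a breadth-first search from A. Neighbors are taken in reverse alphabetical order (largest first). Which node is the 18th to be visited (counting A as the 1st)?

C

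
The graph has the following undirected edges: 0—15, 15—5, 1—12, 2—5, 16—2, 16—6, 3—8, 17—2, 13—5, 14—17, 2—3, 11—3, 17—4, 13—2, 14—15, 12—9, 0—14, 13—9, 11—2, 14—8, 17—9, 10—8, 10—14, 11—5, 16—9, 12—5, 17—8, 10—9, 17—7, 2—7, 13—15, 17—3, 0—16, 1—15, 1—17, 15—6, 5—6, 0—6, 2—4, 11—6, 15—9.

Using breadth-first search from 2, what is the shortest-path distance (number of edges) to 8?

Level 0: 2
Level 1: 3, 4, 5, 7, 11, 13, 16, 17
Level 2: 0, 1, 6, 8, 9, 12, 14, 15
Level 3: 10
8 first appears at level 2.

2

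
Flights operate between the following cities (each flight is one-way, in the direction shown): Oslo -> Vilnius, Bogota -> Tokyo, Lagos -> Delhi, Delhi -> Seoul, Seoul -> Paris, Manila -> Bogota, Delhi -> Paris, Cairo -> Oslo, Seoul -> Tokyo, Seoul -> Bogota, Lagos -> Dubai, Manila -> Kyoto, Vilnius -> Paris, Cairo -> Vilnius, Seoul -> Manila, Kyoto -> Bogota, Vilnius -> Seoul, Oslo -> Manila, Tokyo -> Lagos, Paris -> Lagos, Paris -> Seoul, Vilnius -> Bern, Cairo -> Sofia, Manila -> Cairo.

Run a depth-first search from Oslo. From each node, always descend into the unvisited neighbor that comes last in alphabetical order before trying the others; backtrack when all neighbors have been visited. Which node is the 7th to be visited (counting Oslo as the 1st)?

Visit Oslo
Oslo → Vilnius
Vilnius → Seoul
Seoul → Tokyo
Tokyo → Lagos
Lagos → Dubai
Lagos → Delhi
Delhi → Paris
Seoul → Manila
Manila → Kyoto
Kyoto → Bogota
Manila → Cairo
Cairo → Sofia
Vilnius → Bern

Visit order: Oslo, Vilnius, Seoul, Tokyo, Lagos, Dubai, Delhi, Paris, Manila, Kyoto, Bogota, Cairo, Sofia, Bern

Delhi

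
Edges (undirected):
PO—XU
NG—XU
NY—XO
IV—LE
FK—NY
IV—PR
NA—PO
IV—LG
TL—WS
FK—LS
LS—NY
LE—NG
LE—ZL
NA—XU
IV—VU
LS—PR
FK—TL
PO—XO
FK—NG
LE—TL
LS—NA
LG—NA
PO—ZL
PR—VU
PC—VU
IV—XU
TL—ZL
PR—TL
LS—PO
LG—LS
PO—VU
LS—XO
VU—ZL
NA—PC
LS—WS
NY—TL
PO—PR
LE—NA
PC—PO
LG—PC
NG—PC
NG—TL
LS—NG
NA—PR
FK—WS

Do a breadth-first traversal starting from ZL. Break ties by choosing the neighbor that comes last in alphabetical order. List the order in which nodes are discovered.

Visit ZL; enqueue VU, TL, PO, LE → queue [VU, TL, PO, LE]
Visit VU; enqueue PR, PC, IV → queue [TL, PO, LE, PR, PC, IV]
Visit TL; enqueue WS, NY, NG, FK → queue [PO, LE, PR, PC, IV, WS, NY, NG, FK]
Visit PO; enqueue XU, XO, NA, LS → queue [LE, PR, PC, IV, WS, NY, NG, FK, XU, XO, NA, LS]
Visit LE → queue [PR, PC, IV, WS, NY, NG, FK, XU, XO, NA, LS]
Visit PR → queue [PC, IV, WS, NY, NG, FK, XU, XO, NA, LS]
Visit PC; enqueue LG → queue [IV, WS, NY, NG, FK, XU, XO, NA, LS, LG]
Visit IV → queue [WS, NY, NG, FK, XU, XO, NA, LS, LG]
Visit WS → queue [NY, NG, FK, XU, XO, NA, LS, LG]
Visit NY → queue [NG, FK, XU, XO, NA, LS, LG]
Visit NG → queue [FK, XU, XO, NA, LS, LG]
Visit FK → queue [XU, XO, NA, LS, LG]
Visit XU → queue [XO, NA, LS, LG]
Visit XO → queue [NA, LS, LG]
Visit NA → queue [LS, LG]
Visit LS → queue [LG]
Visit LG → queue []

ZL, VU, TL, PO, LE, PR, PC, IV, WS, NY, NG, FK, XU, XO, NA, LS, LG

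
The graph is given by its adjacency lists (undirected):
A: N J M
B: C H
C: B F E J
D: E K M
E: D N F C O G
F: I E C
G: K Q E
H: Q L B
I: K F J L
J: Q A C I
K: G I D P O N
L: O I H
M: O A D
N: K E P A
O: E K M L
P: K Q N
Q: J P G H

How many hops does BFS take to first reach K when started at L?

Level 0: L
Level 1: H, I, O
Level 2: B, E, F, J, K, M, Q
Level 3: A, C, D, G, N, P
K first appears at level 2.

2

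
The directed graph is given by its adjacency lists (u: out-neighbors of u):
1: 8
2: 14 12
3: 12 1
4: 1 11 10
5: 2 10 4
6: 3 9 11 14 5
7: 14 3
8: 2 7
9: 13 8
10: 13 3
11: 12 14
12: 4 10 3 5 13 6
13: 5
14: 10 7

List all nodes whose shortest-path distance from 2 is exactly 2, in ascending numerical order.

Level 0: 2
Level 1: 12, 14
Level 2: 3, 4, 5, 6, 7, 10, 13
Level 3: 1, 9, 11
Level 4: 8

3, 4, 5, 6, 7, 10, 13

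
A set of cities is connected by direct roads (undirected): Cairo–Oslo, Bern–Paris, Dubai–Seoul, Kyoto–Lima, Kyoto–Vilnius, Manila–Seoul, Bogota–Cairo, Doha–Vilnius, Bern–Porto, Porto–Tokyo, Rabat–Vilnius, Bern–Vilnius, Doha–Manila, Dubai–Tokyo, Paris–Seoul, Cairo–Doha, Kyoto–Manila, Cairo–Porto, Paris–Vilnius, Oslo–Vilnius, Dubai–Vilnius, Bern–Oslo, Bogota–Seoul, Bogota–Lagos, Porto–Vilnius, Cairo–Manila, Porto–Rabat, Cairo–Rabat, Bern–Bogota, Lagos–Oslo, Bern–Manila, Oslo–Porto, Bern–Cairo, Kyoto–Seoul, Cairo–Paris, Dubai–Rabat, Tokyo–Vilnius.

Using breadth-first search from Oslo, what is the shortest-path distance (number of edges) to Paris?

Level 0: Oslo
Level 1: Bern, Cairo, Lagos, Porto, Vilnius
Level 2: Bogota, Doha, Dubai, Kyoto, Manila, Paris, Rabat, Tokyo
Level 3: Lima, Seoul
Paris first appears at level 2.

2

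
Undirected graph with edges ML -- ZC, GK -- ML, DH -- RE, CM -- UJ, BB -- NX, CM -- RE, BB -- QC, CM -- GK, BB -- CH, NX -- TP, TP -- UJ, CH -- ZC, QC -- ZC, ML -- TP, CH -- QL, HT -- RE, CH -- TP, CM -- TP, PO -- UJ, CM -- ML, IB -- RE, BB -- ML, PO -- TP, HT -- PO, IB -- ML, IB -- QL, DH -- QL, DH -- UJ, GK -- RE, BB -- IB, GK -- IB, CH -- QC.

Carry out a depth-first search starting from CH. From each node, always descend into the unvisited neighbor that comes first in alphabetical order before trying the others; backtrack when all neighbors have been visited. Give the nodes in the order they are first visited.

Visit CH
CH → BB
BB → IB
IB → GK
GK → CM
CM → ML
ML → TP
TP → NX
TP → PO
PO → HT
HT → RE
RE → DH
DH → QL
DH → UJ
ML → ZC
ZC → QC

CH -> BB -> IB -> GK -> CM -> ML -> TP -> NX -> PO -> HT -> RE -> DH -> QL -> UJ -> ZC -> QC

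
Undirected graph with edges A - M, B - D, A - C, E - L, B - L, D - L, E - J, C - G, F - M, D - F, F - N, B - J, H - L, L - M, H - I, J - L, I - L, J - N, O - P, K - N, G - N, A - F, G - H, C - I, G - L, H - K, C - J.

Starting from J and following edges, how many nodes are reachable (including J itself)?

14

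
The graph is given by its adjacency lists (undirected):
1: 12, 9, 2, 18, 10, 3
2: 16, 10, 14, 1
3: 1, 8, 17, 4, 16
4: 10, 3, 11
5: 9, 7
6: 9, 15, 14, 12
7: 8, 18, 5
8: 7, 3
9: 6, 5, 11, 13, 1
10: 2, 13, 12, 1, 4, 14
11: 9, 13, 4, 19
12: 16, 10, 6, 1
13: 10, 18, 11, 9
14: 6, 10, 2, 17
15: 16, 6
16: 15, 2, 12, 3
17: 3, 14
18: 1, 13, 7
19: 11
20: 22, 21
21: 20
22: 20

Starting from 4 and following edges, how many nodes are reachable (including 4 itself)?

19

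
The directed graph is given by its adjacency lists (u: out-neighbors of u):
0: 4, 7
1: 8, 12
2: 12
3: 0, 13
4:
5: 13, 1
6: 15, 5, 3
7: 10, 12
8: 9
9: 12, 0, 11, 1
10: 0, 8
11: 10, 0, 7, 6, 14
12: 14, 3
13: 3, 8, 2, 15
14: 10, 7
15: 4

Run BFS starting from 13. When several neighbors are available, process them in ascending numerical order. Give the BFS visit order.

Visit 13; enqueue 2, 3, 8, 15 → queue [2, 3, 8, 15]
Visit 2; enqueue 12 → queue [3, 8, 15, 12]
Visit 3; enqueue 0 → queue [8, 15, 12, 0]
Visit 8; enqueue 9 → queue [15, 12, 0, 9]
Visit 15; enqueue 4 → queue [12, 0, 9, 4]
Visit 12; enqueue 14 → queue [0, 9, 4, 14]
Visit 0; enqueue 7 → queue [9, 4, 14, 7]
Visit 9; enqueue 1, 11 → queue [4, 14, 7, 1, 11]
Visit 4 → queue [14, 7, 1, 11]
Visit 14; enqueue 10 → queue [7, 1, 11, 10]
Visit 7 → queue [1, 11, 10]
Visit 1 → queue [11, 10]
Visit 11; enqueue 6 → queue [10, 6]
Visit 10 → queue [6]
Visit 6; enqueue 5 → queue [5]
Visit 5 → queue []

13, 2, 3, 8, 15, 12, 0, 9, 4, 14, 7, 1, 11, 10, 6, 5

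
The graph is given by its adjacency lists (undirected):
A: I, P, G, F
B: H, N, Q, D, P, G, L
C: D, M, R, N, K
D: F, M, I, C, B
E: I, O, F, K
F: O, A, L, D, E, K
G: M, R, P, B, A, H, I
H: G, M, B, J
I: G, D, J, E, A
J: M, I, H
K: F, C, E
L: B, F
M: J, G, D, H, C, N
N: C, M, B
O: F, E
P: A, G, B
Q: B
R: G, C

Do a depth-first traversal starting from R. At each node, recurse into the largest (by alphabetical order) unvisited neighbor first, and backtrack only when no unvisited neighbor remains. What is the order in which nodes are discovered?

Visit R
R → G
G → P
P → B
B → Q
B → N
N → M
M → J
J → I
I → E
E → O
O → F
F → L
F → K
K → C
C → D
F → A
J → H

R, G, P, B, Q, N, M, J, I, E, O, F, L, K, C, D, A, H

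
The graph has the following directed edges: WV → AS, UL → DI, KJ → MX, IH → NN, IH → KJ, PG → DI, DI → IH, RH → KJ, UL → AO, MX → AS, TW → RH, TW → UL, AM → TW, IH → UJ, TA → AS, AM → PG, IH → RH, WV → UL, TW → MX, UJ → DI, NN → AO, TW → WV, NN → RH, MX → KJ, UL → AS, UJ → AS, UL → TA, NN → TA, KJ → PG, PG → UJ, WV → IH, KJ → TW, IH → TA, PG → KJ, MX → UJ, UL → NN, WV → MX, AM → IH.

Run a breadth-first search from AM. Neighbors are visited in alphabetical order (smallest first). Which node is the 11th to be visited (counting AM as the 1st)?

MX

Visit AM; enqueue IH, PG, TW → queue [IH, PG, TW]
Visit IH; enqueue KJ, NN, RH, TA, UJ → queue [PG, TW, KJ, NN, RH, TA, UJ]
Visit PG; enqueue DI → queue [TW, KJ, NN, RH, TA, UJ, DI]
Visit TW; enqueue MX, UL, WV → queue [KJ, NN, RH, TA, UJ, DI, MX, UL, WV]
Visit KJ → queue [NN, RH, TA, UJ, DI, MX, UL, WV]
Visit NN; enqueue AO → queue [RH, TA, UJ, DI, MX, UL, WV, AO]
Visit RH → queue [TA, UJ, DI, MX, UL, WV, AO]
Visit TA; enqueue AS → queue [UJ, DI, MX, UL, WV, AO, AS]
Visit UJ → queue [DI, MX, UL, WV, AO, AS]
Visit DI → queue [MX, UL, WV, AO, AS]
Visit MX → queue [UL, WV, AO, AS]
Visit UL → queue [WV, AO, AS]
Visit WV → queue [AO, AS]
Visit AO → queue [AS]
Visit AS → queue []

Visit order: AM, IH, PG, TW, KJ, NN, RH, TA, UJ, DI, MX, UL, WV, AO, AS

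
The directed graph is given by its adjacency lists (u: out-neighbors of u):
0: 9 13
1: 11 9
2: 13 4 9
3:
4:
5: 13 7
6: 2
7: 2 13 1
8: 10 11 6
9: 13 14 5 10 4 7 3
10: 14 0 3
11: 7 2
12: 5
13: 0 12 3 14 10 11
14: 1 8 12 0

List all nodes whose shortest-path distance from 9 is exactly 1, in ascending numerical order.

3, 4, 5, 7, 10, 13, 14

Level 0: 9
Level 1: 3, 4, 5, 7, 10, 13, 14
Level 2: 0, 1, 2, 8, 11, 12
Level 3: 6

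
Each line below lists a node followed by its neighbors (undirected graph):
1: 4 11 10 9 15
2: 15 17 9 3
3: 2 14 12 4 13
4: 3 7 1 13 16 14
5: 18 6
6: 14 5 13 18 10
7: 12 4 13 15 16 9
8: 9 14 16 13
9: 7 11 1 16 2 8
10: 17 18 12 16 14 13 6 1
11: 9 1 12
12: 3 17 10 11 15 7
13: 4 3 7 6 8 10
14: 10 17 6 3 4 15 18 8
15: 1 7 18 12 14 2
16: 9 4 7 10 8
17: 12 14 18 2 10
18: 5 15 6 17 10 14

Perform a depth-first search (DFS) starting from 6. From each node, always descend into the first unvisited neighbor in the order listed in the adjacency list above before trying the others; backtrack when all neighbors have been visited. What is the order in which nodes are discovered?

Visit 6
6 → 14
14 → 10
10 → 17
17 → 12
12 → 3
3 → 2
2 → 15
15 → 1
1 → 4
4 → 7
7 → 13
13 → 8
8 → 9
9 → 11
9 → 16
15 → 18
18 → 5

6 -> 14 -> 10 -> 17 -> 12 -> 3 -> 2 -> 15 -> 1 -> 4 -> 7 -> 13 -> 8 -> 9 -> 11 -> 16 -> 18 -> 5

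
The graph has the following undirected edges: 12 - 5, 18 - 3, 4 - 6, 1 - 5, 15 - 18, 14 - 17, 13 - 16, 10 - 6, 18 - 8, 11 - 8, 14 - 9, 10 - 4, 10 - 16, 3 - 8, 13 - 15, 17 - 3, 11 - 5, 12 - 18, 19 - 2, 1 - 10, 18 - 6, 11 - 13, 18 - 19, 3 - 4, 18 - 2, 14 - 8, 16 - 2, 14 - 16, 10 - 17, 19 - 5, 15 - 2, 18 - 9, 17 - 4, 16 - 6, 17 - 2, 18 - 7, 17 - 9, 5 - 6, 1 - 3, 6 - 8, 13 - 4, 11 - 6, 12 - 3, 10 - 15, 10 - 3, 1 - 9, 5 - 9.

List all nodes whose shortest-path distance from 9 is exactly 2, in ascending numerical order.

Level 0: 9
Level 1: 1, 5, 14, 17, 18
Level 2: 2, 3, 4, 6, 7, 8, 10, 11, 12, 15, 16, 19
Level 3: 13

2, 3, 4, 6, 7, 8, 10, 11, 12, 15, 16, 19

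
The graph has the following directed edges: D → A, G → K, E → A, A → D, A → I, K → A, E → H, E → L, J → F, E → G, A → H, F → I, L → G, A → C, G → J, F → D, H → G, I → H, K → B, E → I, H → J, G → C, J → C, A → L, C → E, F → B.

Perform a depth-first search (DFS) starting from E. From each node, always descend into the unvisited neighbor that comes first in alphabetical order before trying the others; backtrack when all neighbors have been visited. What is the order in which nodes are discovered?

Visit E
E → A
A → C
A → D
A → H
H → G
G → J
J → F
F → B
F → I
G → K
A → L

E -> A -> C -> D -> H -> G -> J -> F -> B -> I -> K -> L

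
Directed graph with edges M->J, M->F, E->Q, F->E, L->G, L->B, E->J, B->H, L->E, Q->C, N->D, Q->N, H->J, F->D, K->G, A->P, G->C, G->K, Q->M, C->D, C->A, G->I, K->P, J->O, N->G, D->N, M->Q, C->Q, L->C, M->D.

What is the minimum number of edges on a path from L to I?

Level 0: L
Level 1: B, C, E, G
Level 2: A, D, H, I, J, K, Q
Level 3: M, N, O, P
Level 4: F
I first appears at level 2.

2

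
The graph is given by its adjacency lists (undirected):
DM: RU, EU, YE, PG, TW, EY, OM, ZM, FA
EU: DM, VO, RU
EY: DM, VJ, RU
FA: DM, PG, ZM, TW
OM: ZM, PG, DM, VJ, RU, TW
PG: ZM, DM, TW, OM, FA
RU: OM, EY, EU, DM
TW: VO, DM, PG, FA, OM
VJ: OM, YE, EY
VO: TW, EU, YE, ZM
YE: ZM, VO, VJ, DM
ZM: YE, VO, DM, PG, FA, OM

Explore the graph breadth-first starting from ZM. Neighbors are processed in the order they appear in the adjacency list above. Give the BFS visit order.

ZM, YE, VO, DM, PG, FA, OM, VJ, TW, EU, RU, EY

Visit ZM; enqueue YE, VO, DM, PG, FA, OM → queue [YE, VO, DM, PG, FA, OM]
Visit YE; enqueue VJ → queue [VO, DM, PG, FA, OM, VJ]
Visit VO; enqueue TW, EU → queue [DM, PG, FA, OM, VJ, TW, EU]
Visit DM; enqueue RU, EY → queue [PG, FA, OM, VJ, TW, EU, RU, EY]
Visit PG → queue [FA, OM, VJ, TW, EU, RU, EY]
Visit FA → queue [OM, VJ, TW, EU, RU, EY]
Visit OM → queue [VJ, TW, EU, RU, EY]
Visit VJ → queue [TW, EU, RU, EY]
Visit TW → queue [EU, RU, EY]
Visit EU → queue [RU, EY]
Visit RU → queue [EY]
Visit EY → queue []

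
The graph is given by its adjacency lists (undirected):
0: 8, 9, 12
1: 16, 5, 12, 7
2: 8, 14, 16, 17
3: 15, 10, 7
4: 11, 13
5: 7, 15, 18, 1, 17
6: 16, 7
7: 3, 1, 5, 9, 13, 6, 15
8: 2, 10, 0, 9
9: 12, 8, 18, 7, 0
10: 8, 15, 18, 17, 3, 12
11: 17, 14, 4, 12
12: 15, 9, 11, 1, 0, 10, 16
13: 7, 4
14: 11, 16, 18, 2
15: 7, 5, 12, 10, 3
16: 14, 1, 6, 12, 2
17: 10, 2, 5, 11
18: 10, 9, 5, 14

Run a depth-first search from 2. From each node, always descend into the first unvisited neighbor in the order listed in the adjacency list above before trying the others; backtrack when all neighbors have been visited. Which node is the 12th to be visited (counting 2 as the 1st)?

5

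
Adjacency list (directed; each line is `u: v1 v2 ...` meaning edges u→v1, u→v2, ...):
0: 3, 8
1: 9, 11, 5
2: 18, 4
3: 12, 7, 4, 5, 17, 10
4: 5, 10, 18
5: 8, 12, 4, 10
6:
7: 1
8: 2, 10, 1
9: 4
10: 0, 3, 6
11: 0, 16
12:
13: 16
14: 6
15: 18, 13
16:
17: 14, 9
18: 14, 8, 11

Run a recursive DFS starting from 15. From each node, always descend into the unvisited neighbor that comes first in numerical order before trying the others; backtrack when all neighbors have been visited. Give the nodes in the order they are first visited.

15, 13, 16, 18, 8, 1, 5, 4, 10, 0, 3, 7, 12, 17, 9, 14, 6, 11, 2

Visit 15
15 → 13
13 → 16
15 → 18
18 → 8
8 → 1
1 → 5
5 → 4
4 → 10
10 → 0
0 → 3
3 → 7
3 → 12
3 → 17
17 → 9
17 → 14
14 → 6
1 → 11
8 → 2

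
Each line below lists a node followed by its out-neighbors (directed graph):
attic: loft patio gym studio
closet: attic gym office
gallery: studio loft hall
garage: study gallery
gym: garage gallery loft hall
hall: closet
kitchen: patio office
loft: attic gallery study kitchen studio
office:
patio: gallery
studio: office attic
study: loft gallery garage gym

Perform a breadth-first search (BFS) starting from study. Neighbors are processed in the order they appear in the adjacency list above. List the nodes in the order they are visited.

study, loft, gallery, garage, gym, attic, kitchen, studio, hall, patio, office, closet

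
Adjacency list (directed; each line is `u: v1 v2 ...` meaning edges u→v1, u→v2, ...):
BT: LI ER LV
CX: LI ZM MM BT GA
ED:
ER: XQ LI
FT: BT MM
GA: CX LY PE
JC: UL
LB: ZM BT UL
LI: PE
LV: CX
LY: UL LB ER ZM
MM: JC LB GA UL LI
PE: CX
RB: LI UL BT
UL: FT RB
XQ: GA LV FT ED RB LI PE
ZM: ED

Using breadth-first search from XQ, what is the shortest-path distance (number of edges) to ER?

Level 0: XQ
Level 1: ED, FT, GA, LI, LV, PE, RB
Level 2: BT, CX, LY, MM, UL
Level 3: ER, JC, LB, ZM
ER first appears at level 3.

3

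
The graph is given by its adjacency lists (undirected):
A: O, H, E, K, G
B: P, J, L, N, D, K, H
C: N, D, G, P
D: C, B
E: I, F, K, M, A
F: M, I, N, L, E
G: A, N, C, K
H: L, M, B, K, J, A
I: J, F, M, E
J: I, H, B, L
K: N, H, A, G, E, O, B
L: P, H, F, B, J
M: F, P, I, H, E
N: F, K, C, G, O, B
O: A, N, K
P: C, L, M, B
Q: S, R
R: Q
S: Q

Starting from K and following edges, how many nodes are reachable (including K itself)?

16

BFS from K visits: K, N, H, A, G, E, O, B, F, C, L, M, J, I, P, D
Reachable nodes: 16 of 19 total.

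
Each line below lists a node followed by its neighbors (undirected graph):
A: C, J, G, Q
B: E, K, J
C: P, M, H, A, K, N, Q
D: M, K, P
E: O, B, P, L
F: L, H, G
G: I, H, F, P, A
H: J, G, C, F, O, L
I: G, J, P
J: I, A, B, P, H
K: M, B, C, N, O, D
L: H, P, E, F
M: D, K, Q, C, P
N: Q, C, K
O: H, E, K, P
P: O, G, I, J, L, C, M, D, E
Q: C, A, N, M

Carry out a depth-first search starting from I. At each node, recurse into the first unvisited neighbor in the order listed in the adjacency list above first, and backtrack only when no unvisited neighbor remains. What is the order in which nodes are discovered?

I, G, H, J, A, C, P, O, E, B, K, M, D, Q, N, L, F

Visit I
I → G
G → H
H → J
J → A
A → C
C → P
P → O
O → E
E → B
B → K
K → M
M → D
M → Q
Q → N
E → L
L → F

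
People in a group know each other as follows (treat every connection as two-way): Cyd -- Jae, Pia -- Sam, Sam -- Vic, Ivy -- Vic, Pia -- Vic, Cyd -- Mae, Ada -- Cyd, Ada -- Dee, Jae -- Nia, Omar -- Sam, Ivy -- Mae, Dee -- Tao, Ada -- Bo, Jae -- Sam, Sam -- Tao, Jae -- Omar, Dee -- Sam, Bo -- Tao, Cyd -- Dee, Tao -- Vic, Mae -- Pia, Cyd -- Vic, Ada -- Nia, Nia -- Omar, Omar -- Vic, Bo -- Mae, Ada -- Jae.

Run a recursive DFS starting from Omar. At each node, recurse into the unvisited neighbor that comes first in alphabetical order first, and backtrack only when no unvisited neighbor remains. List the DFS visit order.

Visit Omar
Omar → Jae
Jae → Ada
Ada → Bo
Bo → Mae
Mae → Cyd
Cyd → Dee
Dee → Sam
Sam → Pia
Pia → Vic
Vic → Ivy
Vic → Tao
Ada → Nia

Omar Jae Ada Bo Mae Cyd Dee Sam Pia Vic Ivy Tao Nia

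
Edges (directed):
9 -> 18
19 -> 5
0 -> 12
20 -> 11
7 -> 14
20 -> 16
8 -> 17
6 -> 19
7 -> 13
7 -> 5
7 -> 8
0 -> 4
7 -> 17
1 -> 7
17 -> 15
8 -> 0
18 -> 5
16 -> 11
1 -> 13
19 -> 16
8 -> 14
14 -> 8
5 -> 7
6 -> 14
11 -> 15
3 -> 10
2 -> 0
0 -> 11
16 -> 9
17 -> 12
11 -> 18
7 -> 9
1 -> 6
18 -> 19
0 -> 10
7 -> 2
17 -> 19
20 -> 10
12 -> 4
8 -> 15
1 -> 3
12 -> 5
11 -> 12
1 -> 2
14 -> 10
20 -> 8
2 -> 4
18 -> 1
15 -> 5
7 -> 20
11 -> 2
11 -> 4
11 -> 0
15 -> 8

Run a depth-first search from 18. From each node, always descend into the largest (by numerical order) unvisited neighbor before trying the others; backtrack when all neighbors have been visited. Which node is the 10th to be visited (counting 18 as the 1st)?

7

Visit 18
18 → 19
19 → 16
16 → 11
11 → 15
15 → 8
8 → 17
17 → 12
12 → 5
5 → 7
7 → 20
20 → 10
7 → 14
7 → 13
7 → 9
7 → 2
2 → 4
2 → 0
18 → 1
1 → 6
1 → 3

Visit order: 18, 19, 16, 11, 15, 8, 17, 12, 5, 7, 20, 10, 14, 13, 9, 2, 4, 0, 1, 6, 3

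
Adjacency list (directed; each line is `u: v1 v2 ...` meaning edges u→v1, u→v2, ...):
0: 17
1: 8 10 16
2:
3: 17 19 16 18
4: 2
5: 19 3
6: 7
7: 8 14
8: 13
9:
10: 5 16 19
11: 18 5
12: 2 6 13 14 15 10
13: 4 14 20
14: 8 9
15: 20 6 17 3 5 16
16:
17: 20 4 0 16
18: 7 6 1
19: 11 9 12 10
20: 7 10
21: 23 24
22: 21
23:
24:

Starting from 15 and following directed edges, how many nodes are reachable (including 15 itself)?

21

BFS from 15 visits: 15, 20, 6, 17, 3, 5, 16, 7, 10, 4, 0, 19, 18, 8, 14, 2, 11, 9, 12, 1, 13
Reachable nodes: 21 of 25 total.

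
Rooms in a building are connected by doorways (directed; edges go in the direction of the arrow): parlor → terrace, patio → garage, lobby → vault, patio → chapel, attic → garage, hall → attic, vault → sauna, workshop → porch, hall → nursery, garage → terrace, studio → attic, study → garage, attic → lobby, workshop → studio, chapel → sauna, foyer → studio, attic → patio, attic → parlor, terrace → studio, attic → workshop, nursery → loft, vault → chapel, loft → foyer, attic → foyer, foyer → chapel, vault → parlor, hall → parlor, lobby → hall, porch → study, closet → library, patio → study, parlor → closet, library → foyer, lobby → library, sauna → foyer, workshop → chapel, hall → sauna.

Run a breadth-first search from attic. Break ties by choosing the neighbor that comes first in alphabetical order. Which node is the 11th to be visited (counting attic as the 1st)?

hall

Visit attic; enqueue foyer, garage, lobby, parlor, patio, workshop → queue [foyer, garage, lobby, parlor, patio, workshop]
Visit foyer; enqueue chapel, studio → queue [garage, lobby, parlor, patio, workshop, chapel, studio]
Visit garage; enqueue terrace → queue [lobby, parlor, patio, workshop, chapel, studio, terrace]
Visit lobby; enqueue hall, library, vault → queue [parlor, patio, workshop, chapel, studio, terrace, hall, library, vault]
Visit parlor; enqueue closet → queue [patio, workshop, chapel, studio, terrace, hall, library, vault, closet]
Visit patio; enqueue study → queue [workshop, chapel, studio, terrace, hall, library, vault, closet, study]
Visit workshop; enqueue porch → queue [chapel, studio, terrace, hall, library, vault, closet, study, porch]
Visit chapel; enqueue sauna → queue [studio, terrace, hall, library, vault, closet, study, porch, sauna]
Visit studio → queue [terrace, hall, library, vault, closet, study, porch, sauna]
Visit terrace → queue [hall, library, vault, closet, study, porch, sauna]
Visit hall; enqueue nursery → queue [library, vault, closet, study, porch, sauna, nursery]
Visit library → queue [vault, closet, study, porch, sauna, nursery]
Visit vault → queue [closet, study, porch, sauna, nursery]
Visit closet → queue [study, porch, sauna, nursery]
Visit study → queue [porch, sauna, nursery]
Visit porch → queue [sauna, nursery]
Visit sauna → queue [nursery]
Visit nursery; enqueue loft → queue [loft]
Visit loft → queue []

Visit order: attic, foyer, garage, lobby, parlor, patio, workshop, chapel, studio, terrace, hall, library, vault, closet, study, porch, sauna, nursery, loft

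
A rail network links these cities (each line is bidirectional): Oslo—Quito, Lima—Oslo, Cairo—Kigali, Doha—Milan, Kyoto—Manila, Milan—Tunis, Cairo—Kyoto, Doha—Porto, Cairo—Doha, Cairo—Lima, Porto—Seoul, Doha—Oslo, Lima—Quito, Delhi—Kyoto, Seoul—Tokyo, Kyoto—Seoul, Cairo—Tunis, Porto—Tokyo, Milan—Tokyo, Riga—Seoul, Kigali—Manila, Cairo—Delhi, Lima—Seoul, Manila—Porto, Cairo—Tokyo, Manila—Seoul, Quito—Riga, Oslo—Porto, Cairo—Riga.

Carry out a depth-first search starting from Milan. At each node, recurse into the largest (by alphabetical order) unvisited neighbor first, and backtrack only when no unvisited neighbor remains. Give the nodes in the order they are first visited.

Visit Milan
Milan → Tunis
Tunis → Cairo
Cairo → Tokyo
Tokyo → Seoul
Seoul → Riga
Riga → Quito
Quito → Oslo
Oslo → Porto
Porto → Manila
Manila → Kyoto
Kyoto → Delhi
Manila → Kigali
Porto → Doha
Oslo → Lima

Milan → Tunis → Cairo → Tokyo → Seoul → Riga → Quito → Oslo → Porto → Manila → Kyoto → Delhi → Kigali → Doha → Lima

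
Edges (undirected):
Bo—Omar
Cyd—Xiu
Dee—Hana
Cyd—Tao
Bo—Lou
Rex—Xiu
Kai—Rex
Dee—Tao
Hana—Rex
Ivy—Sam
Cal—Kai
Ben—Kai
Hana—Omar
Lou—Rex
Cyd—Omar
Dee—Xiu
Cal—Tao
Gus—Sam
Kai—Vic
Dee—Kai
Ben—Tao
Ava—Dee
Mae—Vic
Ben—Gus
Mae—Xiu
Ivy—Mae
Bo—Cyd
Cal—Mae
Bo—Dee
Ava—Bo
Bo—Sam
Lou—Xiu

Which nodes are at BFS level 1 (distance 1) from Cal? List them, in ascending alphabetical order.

Kai, Mae, Tao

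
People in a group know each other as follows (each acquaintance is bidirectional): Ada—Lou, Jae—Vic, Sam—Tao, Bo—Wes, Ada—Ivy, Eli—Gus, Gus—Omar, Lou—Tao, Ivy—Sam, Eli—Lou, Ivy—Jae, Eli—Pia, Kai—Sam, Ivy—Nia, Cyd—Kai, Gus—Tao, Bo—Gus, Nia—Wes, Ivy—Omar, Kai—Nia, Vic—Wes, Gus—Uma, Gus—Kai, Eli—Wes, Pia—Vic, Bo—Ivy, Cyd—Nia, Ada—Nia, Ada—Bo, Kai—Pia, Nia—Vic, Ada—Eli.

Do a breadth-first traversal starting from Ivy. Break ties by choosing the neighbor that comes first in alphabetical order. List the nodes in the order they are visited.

Ivy Ada Bo Jae Nia Omar Sam Eli Lou Gus Wes Vic Cyd Kai Tao Pia Uma

Visit Ivy; enqueue Ada, Bo, Jae, Nia, Omar, Sam → queue [Ada, Bo, Jae, Nia, Omar, Sam]
Visit Ada; enqueue Eli, Lou → queue [Bo, Jae, Nia, Omar, Sam, Eli, Lou]
Visit Bo; enqueue Gus, Wes → queue [Jae, Nia, Omar, Sam, Eli, Lou, Gus, Wes]
Visit Jae; enqueue Vic → queue [Nia, Omar, Sam, Eli, Lou, Gus, Wes, Vic]
Visit Nia; enqueue Cyd, Kai → queue [Omar, Sam, Eli, Lou, Gus, Wes, Vic, Cyd, Kai]
Visit Omar → queue [Sam, Eli, Lou, Gus, Wes, Vic, Cyd, Kai]
Visit Sam; enqueue Tao → queue [Eli, Lou, Gus, Wes, Vic, Cyd, Kai, Tao]
Visit Eli; enqueue Pia → queue [Lou, Gus, Wes, Vic, Cyd, Kai, Tao, Pia]
Visit Lou → queue [Gus, Wes, Vic, Cyd, Kai, Tao, Pia]
Visit Gus; enqueue Uma → queue [Wes, Vic, Cyd, Kai, Tao, Pia, Uma]
Visit Wes → queue [Vic, Cyd, Kai, Tao, Pia, Uma]
Visit Vic → queue [Cyd, Kai, Tao, Pia, Uma]
Visit Cyd → queue [Kai, Tao, Pia, Uma]
Visit Kai → queue [Tao, Pia, Uma]
Visit Tao → queue [Pia, Uma]
Visit Pia → queue [Uma]
Visit Uma → queue []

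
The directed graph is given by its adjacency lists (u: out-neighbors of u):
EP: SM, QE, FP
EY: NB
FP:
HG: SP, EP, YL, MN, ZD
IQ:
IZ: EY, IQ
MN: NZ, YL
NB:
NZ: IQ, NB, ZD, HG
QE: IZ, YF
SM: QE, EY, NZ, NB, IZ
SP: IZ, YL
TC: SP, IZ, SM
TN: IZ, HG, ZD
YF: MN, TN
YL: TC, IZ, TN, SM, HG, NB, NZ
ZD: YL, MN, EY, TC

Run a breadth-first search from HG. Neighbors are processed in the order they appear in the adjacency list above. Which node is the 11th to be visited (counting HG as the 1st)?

Visit HG; enqueue SP, EP, YL, MN, ZD → queue [SP, EP, YL, MN, ZD]
Visit SP; enqueue IZ → queue [EP, YL, MN, ZD, IZ]
Visit EP; enqueue SM, QE, FP → queue [YL, MN, ZD, IZ, SM, QE, FP]
Visit YL; enqueue TC, TN, NB, NZ → queue [MN, ZD, IZ, SM, QE, FP, TC, TN, NB, NZ]
Visit MN → queue [ZD, IZ, SM, QE, FP, TC, TN, NB, NZ]
Visit ZD; enqueue EY → queue [IZ, SM, QE, FP, TC, TN, NB, NZ, EY]
Visit IZ; enqueue IQ → queue [SM, QE, FP, TC, TN, NB, NZ, EY, IQ]
Visit SM → queue [QE, FP, TC, TN, NB, NZ, EY, IQ]
Visit QE; enqueue YF → queue [FP, TC, TN, NB, NZ, EY, IQ, YF]
Visit FP → queue [TC, TN, NB, NZ, EY, IQ, YF]
Visit TC → queue [TN, NB, NZ, EY, IQ, YF]
Visit TN → queue [NB, NZ, EY, IQ, YF]
Visit NB → queue [NZ, EY, IQ, YF]
Visit NZ → queue [EY, IQ, YF]
Visit EY → queue [IQ, YF]
Visit IQ → queue [YF]
Visit YF → queue []

Visit order: HG, SP, EP, YL, MN, ZD, IZ, SM, QE, FP, TC, TN, NB, NZ, EY, IQ, YF

TC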